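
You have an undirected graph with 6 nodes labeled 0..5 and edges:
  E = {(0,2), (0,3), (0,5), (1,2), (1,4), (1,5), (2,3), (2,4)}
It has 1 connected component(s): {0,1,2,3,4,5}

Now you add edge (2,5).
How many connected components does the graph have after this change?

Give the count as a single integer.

Initial component count: 1
Add (2,5): endpoints already in same component. Count unchanged: 1.
New component count: 1

Answer: 1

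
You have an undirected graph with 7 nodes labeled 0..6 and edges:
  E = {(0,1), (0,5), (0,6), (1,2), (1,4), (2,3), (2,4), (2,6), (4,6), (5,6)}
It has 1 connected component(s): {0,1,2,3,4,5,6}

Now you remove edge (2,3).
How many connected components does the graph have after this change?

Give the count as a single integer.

Answer: 2

Derivation:
Initial component count: 1
Remove (2,3): it was a bridge. Count increases: 1 -> 2.
  After removal, components: {0,1,2,4,5,6} {3}
New component count: 2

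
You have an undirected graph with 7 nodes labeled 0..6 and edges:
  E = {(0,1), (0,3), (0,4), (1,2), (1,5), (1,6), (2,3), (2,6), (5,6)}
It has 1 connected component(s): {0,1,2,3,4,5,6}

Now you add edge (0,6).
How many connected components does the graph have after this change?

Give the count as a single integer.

Answer: 1

Derivation:
Initial component count: 1
Add (0,6): endpoints already in same component. Count unchanged: 1.
New component count: 1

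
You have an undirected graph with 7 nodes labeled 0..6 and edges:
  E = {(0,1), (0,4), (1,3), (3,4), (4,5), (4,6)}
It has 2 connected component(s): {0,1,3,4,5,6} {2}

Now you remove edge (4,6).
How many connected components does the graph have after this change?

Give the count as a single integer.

Initial component count: 2
Remove (4,6): it was a bridge. Count increases: 2 -> 3.
  After removal, components: {0,1,3,4,5} {2} {6}
New component count: 3

Answer: 3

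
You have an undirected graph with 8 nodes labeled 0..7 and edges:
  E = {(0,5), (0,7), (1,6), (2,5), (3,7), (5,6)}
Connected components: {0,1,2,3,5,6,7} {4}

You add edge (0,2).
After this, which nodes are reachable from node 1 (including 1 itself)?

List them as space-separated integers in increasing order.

Answer: 0 1 2 3 5 6 7

Derivation:
Before: nodes reachable from 1: {0,1,2,3,5,6,7}
Adding (0,2): both endpoints already in same component. Reachability from 1 unchanged.
After: nodes reachable from 1: {0,1,2,3,5,6,7}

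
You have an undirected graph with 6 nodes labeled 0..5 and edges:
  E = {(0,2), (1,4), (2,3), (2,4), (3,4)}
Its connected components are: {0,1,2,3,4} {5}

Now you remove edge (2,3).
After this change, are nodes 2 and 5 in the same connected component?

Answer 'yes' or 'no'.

Answer: no

Derivation:
Initial components: {0,1,2,3,4} {5}
Removing edge (2,3): not a bridge — component count unchanged at 2.
New components: {0,1,2,3,4} {5}
Are 2 and 5 in the same component? no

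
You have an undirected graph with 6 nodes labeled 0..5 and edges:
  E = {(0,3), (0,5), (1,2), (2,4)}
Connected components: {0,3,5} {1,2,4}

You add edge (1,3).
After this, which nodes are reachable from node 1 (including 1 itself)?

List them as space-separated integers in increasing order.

Before: nodes reachable from 1: {1,2,4}
Adding (1,3): merges 1's component with another. Reachability grows.
After: nodes reachable from 1: {0,1,2,3,4,5}

Answer: 0 1 2 3 4 5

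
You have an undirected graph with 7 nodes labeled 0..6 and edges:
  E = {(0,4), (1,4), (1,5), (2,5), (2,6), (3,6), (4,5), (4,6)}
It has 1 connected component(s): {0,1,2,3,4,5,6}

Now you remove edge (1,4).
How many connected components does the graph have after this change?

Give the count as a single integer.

Initial component count: 1
Remove (1,4): not a bridge. Count unchanged: 1.
  After removal, components: {0,1,2,3,4,5,6}
New component count: 1

Answer: 1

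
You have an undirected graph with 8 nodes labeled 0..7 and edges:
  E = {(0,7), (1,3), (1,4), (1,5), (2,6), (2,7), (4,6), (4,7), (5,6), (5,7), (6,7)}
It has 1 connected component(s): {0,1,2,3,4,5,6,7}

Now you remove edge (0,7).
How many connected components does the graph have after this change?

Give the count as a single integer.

Initial component count: 1
Remove (0,7): it was a bridge. Count increases: 1 -> 2.
  After removal, components: {0} {1,2,3,4,5,6,7}
New component count: 2

Answer: 2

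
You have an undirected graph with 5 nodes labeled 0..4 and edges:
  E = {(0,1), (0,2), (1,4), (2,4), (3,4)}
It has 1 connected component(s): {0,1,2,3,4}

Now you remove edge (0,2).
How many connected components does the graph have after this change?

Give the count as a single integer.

Answer: 1

Derivation:
Initial component count: 1
Remove (0,2): not a bridge. Count unchanged: 1.
  After removal, components: {0,1,2,3,4}
New component count: 1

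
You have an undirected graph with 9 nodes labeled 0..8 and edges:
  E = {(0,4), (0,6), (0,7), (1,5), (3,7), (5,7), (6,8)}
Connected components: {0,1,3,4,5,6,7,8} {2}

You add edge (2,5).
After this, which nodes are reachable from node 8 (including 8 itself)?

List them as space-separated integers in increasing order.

Before: nodes reachable from 8: {0,1,3,4,5,6,7,8}
Adding (2,5): merges 8's component with another. Reachability grows.
After: nodes reachable from 8: {0,1,2,3,4,5,6,7,8}

Answer: 0 1 2 3 4 5 6 7 8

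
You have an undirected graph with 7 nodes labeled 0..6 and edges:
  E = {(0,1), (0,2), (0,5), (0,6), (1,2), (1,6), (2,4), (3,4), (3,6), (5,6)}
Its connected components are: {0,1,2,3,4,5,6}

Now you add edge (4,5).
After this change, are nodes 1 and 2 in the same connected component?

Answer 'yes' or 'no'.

Initial components: {0,1,2,3,4,5,6}
Adding edge (4,5): both already in same component {0,1,2,3,4,5,6}. No change.
New components: {0,1,2,3,4,5,6}
Are 1 and 2 in the same component? yes

Answer: yes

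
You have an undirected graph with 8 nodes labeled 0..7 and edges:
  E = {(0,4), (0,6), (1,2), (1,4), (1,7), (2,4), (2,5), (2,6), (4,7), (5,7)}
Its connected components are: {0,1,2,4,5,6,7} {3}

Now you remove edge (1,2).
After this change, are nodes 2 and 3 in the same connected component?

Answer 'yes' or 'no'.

Initial components: {0,1,2,4,5,6,7} {3}
Removing edge (1,2): not a bridge — component count unchanged at 2.
New components: {0,1,2,4,5,6,7} {3}
Are 2 and 3 in the same component? no

Answer: no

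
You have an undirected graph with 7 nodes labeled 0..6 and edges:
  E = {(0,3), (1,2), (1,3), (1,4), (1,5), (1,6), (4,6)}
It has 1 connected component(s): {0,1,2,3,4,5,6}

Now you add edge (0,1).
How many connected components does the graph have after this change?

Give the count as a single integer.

Answer: 1

Derivation:
Initial component count: 1
Add (0,1): endpoints already in same component. Count unchanged: 1.
New component count: 1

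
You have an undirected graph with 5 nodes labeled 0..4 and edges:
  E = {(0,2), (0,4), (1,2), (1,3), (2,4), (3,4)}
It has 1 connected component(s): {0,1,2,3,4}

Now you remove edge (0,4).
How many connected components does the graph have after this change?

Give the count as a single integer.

Initial component count: 1
Remove (0,4): not a bridge. Count unchanged: 1.
  After removal, components: {0,1,2,3,4}
New component count: 1

Answer: 1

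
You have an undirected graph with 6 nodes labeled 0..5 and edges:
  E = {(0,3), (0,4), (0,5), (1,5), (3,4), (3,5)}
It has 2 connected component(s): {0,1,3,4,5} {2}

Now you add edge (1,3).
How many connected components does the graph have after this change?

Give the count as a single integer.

Initial component count: 2
Add (1,3): endpoints already in same component. Count unchanged: 2.
New component count: 2

Answer: 2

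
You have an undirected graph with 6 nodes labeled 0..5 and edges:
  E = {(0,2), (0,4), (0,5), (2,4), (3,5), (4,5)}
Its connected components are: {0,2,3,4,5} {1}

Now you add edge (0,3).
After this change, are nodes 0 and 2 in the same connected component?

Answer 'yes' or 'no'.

Answer: yes

Derivation:
Initial components: {0,2,3,4,5} {1}
Adding edge (0,3): both already in same component {0,2,3,4,5}. No change.
New components: {0,2,3,4,5} {1}
Are 0 and 2 in the same component? yes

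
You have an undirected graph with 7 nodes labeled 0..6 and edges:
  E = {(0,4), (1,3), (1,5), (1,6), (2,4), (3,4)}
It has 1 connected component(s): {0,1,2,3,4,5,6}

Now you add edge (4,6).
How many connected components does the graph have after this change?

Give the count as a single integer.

Initial component count: 1
Add (4,6): endpoints already in same component. Count unchanged: 1.
New component count: 1

Answer: 1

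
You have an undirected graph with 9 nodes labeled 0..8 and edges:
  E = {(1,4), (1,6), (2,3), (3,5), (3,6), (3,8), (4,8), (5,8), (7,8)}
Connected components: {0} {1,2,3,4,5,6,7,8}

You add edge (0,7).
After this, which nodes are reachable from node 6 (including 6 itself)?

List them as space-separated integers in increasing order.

Before: nodes reachable from 6: {1,2,3,4,5,6,7,8}
Adding (0,7): merges 6's component with another. Reachability grows.
After: nodes reachable from 6: {0,1,2,3,4,5,6,7,8}

Answer: 0 1 2 3 4 5 6 7 8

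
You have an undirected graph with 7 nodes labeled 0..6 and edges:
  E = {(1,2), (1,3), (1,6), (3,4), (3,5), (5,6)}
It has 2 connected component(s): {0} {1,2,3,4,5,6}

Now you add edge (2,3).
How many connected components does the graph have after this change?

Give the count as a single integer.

Answer: 2

Derivation:
Initial component count: 2
Add (2,3): endpoints already in same component. Count unchanged: 2.
New component count: 2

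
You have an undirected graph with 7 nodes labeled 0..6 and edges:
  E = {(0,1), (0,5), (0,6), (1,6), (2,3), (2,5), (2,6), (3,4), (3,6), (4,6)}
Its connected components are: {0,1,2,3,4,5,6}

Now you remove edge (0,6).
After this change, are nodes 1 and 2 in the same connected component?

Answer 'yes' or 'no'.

Initial components: {0,1,2,3,4,5,6}
Removing edge (0,6): not a bridge — component count unchanged at 1.
New components: {0,1,2,3,4,5,6}
Are 1 and 2 in the same component? yes

Answer: yes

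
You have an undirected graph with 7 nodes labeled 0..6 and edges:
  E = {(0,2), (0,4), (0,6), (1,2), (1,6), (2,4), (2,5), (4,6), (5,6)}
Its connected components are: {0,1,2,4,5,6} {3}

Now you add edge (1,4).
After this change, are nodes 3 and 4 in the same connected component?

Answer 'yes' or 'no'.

Answer: no

Derivation:
Initial components: {0,1,2,4,5,6} {3}
Adding edge (1,4): both already in same component {0,1,2,4,5,6}. No change.
New components: {0,1,2,4,5,6} {3}
Are 3 and 4 in the same component? no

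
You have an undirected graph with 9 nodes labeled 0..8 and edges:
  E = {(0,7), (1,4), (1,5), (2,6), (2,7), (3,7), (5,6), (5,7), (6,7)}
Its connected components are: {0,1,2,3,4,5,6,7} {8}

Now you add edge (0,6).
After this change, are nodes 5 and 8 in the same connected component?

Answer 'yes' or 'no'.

Initial components: {0,1,2,3,4,5,6,7} {8}
Adding edge (0,6): both already in same component {0,1,2,3,4,5,6,7}. No change.
New components: {0,1,2,3,4,5,6,7} {8}
Are 5 and 8 in the same component? no

Answer: no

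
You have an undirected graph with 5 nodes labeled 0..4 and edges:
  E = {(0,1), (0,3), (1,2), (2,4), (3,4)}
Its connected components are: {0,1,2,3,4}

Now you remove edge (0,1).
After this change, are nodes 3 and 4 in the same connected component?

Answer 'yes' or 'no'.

Answer: yes

Derivation:
Initial components: {0,1,2,3,4}
Removing edge (0,1): not a bridge — component count unchanged at 1.
New components: {0,1,2,3,4}
Are 3 and 4 in the same component? yes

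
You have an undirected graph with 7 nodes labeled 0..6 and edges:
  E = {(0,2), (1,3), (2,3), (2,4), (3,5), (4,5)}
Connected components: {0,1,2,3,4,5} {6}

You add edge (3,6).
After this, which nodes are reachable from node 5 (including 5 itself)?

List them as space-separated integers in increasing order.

Before: nodes reachable from 5: {0,1,2,3,4,5}
Adding (3,6): merges 5's component with another. Reachability grows.
After: nodes reachable from 5: {0,1,2,3,4,5,6}

Answer: 0 1 2 3 4 5 6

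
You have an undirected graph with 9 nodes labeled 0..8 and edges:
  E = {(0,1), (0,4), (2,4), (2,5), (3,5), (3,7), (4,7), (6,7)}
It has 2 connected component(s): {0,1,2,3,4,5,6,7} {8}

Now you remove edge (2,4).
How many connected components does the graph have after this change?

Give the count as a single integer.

Initial component count: 2
Remove (2,4): not a bridge. Count unchanged: 2.
  After removal, components: {0,1,2,3,4,5,6,7} {8}
New component count: 2

Answer: 2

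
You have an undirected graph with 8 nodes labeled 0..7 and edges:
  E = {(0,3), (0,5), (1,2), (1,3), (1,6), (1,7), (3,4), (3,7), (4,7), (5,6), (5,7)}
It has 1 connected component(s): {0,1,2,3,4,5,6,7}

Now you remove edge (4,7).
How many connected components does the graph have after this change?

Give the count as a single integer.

Answer: 1

Derivation:
Initial component count: 1
Remove (4,7): not a bridge. Count unchanged: 1.
  After removal, components: {0,1,2,3,4,5,6,7}
New component count: 1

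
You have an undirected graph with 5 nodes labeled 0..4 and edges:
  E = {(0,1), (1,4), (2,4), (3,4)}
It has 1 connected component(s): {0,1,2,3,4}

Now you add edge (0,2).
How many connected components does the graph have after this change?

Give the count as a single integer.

Initial component count: 1
Add (0,2): endpoints already in same component. Count unchanged: 1.
New component count: 1

Answer: 1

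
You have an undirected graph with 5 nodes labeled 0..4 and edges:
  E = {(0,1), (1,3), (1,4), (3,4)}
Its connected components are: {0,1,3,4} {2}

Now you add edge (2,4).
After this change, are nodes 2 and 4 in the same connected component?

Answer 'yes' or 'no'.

Answer: yes

Derivation:
Initial components: {0,1,3,4} {2}
Adding edge (2,4): merges {2} and {0,1,3,4}.
New components: {0,1,2,3,4}
Are 2 and 4 in the same component? yes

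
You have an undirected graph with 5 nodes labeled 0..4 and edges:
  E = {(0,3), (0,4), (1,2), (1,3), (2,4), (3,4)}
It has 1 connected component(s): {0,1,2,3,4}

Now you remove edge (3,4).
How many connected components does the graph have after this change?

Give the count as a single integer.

Answer: 1

Derivation:
Initial component count: 1
Remove (3,4): not a bridge. Count unchanged: 1.
  After removal, components: {0,1,2,3,4}
New component count: 1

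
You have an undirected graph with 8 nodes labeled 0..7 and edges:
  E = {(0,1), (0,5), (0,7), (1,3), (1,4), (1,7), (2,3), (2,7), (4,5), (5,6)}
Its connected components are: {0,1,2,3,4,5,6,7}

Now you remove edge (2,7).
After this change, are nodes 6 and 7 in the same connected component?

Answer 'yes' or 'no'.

Initial components: {0,1,2,3,4,5,6,7}
Removing edge (2,7): not a bridge — component count unchanged at 1.
New components: {0,1,2,3,4,5,6,7}
Are 6 and 7 in the same component? yes

Answer: yes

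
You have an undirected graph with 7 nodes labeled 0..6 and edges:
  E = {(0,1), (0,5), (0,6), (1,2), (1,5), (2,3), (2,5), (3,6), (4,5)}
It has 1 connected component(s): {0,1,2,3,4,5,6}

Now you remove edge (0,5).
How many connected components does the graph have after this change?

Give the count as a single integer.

Answer: 1

Derivation:
Initial component count: 1
Remove (0,5): not a bridge. Count unchanged: 1.
  After removal, components: {0,1,2,3,4,5,6}
New component count: 1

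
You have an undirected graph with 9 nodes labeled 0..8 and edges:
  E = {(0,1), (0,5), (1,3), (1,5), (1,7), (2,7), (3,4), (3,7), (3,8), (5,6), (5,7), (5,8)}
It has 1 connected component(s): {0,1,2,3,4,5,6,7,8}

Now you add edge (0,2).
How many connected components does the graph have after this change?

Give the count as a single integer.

Initial component count: 1
Add (0,2): endpoints already in same component. Count unchanged: 1.
New component count: 1

Answer: 1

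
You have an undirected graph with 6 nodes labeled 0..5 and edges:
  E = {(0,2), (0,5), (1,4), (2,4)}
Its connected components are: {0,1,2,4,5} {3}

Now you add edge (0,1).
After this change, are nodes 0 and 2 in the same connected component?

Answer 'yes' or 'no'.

Answer: yes

Derivation:
Initial components: {0,1,2,4,5} {3}
Adding edge (0,1): both already in same component {0,1,2,4,5}. No change.
New components: {0,1,2,4,5} {3}
Are 0 and 2 in the same component? yes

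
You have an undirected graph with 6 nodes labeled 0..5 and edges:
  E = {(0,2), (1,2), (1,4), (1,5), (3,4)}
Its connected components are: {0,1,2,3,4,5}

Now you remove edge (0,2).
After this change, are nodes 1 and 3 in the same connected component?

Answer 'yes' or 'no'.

Initial components: {0,1,2,3,4,5}
Removing edge (0,2): it was a bridge — component count 1 -> 2.
New components: {0} {1,2,3,4,5}
Are 1 and 3 in the same component? yes

Answer: yes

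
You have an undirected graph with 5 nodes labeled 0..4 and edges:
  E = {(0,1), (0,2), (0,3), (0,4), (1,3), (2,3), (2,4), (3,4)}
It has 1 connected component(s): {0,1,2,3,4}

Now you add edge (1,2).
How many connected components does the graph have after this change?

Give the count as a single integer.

Answer: 1

Derivation:
Initial component count: 1
Add (1,2): endpoints already in same component. Count unchanged: 1.
New component count: 1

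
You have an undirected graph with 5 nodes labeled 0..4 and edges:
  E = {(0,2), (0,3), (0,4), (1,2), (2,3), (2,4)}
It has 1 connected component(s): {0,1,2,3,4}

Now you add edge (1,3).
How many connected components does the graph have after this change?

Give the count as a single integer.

Initial component count: 1
Add (1,3): endpoints already in same component. Count unchanged: 1.
New component count: 1

Answer: 1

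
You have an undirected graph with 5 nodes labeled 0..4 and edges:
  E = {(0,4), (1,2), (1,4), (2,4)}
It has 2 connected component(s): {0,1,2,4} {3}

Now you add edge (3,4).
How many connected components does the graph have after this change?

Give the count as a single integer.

Initial component count: 2
Add (3,4): merges two components. Count decreases: 2 -> 1.
New component count: 1

Answer: 1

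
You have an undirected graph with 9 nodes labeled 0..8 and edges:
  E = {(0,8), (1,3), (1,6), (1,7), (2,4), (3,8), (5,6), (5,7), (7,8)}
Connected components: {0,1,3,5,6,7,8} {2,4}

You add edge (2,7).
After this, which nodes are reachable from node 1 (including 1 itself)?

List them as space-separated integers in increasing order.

Before: nodes reachable from 1: {0,1,3,5,6,7,8}
Adding (2,7): merges 1's component with another. Reachability grows.
After: nodes reachable from 1: {0,1,2,3,4,5,6,7,8}

Answer: 0 1 2 3 4 5 6 7 8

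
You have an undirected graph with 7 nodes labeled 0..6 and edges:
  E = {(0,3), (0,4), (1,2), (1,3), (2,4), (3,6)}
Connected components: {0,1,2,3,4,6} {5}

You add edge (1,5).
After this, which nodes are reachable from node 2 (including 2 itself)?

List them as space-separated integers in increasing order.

Answer: 0 1 2 3 4 5 6

Derivation:
Before: nodes reachable from 2: {0,1,2,3,4,6}
Adding (1,5): merges 2's component with another. Reachability grows.
After: nodes reachable from 2: {0,1,2,3,4,5,6}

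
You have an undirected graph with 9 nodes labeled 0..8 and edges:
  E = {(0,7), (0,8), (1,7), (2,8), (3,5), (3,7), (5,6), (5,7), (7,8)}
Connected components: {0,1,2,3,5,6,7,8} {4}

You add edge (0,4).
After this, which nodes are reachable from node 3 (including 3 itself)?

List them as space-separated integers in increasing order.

Answer: 0 1 2 3 4 5 6 7 8

Derivation:
Before: nodes reachable from 3: {0,1,2,3,5,6,7,8}
Adding (0,4): merges 3's component with another. Reachability grows.
After: nodes reachable from 3: {0,1,2,3,4,5,6,7,8}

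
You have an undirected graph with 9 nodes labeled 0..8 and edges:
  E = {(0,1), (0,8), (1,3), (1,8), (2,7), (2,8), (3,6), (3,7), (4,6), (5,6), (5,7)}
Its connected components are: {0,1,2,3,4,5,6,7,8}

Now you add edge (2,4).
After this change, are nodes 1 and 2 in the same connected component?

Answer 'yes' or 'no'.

Initial components: {0,1,2,3,4,5,6,7,8}
Adding edge (2,4): both already in same component {0,1,2,3,4,5,6,7,8}. No change.
New components: {0,1,2,3,4,5,6,7,8}
Are 1 and 2 in the same component? yes

Answer: yes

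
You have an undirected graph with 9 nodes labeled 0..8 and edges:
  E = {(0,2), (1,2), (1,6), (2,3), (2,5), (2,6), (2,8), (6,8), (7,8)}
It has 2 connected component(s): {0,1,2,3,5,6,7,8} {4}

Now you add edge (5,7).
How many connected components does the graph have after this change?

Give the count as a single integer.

Answer: 2

Derivation:
Initial component count: 2
Add (5,7): endpoints already in same component. Count unchanged: 2.
New component count: 2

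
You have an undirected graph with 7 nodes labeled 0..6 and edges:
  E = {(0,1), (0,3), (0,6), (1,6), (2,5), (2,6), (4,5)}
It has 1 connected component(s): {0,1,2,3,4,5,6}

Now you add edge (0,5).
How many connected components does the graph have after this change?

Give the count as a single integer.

Initial component count: 1
Add (0,5): endpoints already in same component. Count unchanged: 1.
New component count: 1

Answer: 1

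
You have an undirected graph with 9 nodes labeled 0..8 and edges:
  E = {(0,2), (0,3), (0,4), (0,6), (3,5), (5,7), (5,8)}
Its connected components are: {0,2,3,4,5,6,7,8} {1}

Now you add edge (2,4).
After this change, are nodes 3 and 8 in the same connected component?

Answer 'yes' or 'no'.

Answer: yes

Derivation:
Initial components: {0,2,3,4,5,6,7,8} {1}
Adding edge (2,4): both already in same component {0,2,3,4,5,6,7,8}. No change.
New components: {0,2,3,4,5,6,7,8} {1}
Are 3 and 8 in the same component? yes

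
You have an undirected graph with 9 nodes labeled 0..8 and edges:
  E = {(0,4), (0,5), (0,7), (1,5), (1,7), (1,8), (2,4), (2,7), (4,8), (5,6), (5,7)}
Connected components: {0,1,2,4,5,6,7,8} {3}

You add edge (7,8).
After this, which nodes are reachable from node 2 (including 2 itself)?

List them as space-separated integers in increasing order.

Answer: 0 1 2 4 5 6 7 8

Derivation:
Before: nodes reachable from 2: {0,1,2,4,5,6,7,8}
Adding (7,8): both endpoints already in same component. Reachability from 2 unchanged.
After: nodes reachable from 2: {0,1,2,4,5,6,7,8}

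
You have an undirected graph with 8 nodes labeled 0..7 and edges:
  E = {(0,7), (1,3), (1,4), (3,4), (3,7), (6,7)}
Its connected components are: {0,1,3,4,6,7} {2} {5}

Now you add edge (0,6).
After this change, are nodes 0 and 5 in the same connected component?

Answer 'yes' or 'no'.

Initial components: {0,1,3,4,6,7} {2} {5}
Adding edge (0,6): both already in same component {0,1,3,4,6,7}. No change.
New components: {0,1,3,4,6,7} {2} {5}
Are 0 and 5 in the same component? no

Answer: no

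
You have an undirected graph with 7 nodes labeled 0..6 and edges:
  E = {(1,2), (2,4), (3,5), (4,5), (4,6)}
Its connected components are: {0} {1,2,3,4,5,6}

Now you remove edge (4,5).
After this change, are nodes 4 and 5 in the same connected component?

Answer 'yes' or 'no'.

Initial components: {0} {1,2,3,4,5,6}
Removing edge (4,5): it was a bridge — component count 2 -> 3.
New components: {0} {1,2,4,6} {3,5}
Are 4 and 5 in the same component? no

Answer: no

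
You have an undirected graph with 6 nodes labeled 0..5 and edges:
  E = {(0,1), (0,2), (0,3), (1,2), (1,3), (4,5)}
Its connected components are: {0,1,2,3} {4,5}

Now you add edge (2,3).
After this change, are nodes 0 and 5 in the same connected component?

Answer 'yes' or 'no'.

Answer: no

Derivation:
Initial components: {0,1,2,3} {4,5}
Adding edge (2,3): both already in same component {0,1,2,3}. No change.
New components: {0,1,2,3} {4,5}
Are 0 and 5 in the same component? no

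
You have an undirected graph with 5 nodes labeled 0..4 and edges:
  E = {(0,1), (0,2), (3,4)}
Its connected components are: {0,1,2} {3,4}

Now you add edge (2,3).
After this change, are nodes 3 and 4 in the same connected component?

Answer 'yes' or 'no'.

Initial components: {0,1,2} {3,4}
Adding edge (2,3): merges {0,1,2} and {3,4}.
New components: {0,1,2,3,4}
Are 3 and 4 in the same component? yes

Answer: yes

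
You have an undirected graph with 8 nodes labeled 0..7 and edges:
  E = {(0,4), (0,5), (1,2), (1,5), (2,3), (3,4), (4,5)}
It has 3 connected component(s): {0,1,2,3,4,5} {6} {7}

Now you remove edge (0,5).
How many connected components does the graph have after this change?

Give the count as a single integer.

Initial component count: 3
Remove (0,5): not a bridge. Count unchanged: 3.
  After removal, components: {0,1,2,3,4,5} {6} {7}
New component count: 3

Answer: 3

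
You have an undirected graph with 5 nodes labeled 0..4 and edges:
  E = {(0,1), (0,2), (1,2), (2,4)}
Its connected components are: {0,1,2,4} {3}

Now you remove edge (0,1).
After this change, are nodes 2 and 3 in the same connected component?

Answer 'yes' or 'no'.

Answer: no

Derivation:
Initial components: {0,1,2,4} {3}
Removing edge (0,1): not a bridge — component count unchanged at 2.
New components: {0,1,2,4} {3}
Are 2 and 3 in the same component? no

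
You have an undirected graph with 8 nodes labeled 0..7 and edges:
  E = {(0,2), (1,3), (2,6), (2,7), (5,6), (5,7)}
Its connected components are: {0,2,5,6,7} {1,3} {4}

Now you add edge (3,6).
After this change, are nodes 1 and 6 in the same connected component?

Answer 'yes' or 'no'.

Answer: yes

Derivation:
Initial components: {0,2,5,6,7} {1,3} {4}
Adding edge (3,6): merges {1,3} and {0,2,5,6,7}.
New components: {0,1,2,3,5,6,7} {4}
Are 1 and 6 in the same component? yes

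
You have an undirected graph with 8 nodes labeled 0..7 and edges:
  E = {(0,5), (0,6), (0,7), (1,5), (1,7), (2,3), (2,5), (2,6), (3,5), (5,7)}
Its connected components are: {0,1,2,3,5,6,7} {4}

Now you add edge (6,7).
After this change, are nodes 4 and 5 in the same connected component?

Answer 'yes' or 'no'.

Answer: no

Derivation:
Initial components: {0,1,2,3,5,6,7} {4}
Adding edge (6,7): both already in same component {0,1,2,3,5,6,7}. No change.
New components: {0,1,2,3,5,6,7} {4}
Are 4 and 5 in the same component? no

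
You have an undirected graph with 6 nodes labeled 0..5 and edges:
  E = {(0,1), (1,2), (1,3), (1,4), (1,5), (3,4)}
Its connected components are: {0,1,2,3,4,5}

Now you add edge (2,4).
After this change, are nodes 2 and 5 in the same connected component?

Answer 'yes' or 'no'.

Answer: yes

Derivation:
Initial components: {0,1,2,3,4,5}
Adding edge (2,4): both already in same component {0,1,2,3,4,5}. No change.
New components: {0,1,2,3,4,5}
Are 2 and 5 in the same component? yes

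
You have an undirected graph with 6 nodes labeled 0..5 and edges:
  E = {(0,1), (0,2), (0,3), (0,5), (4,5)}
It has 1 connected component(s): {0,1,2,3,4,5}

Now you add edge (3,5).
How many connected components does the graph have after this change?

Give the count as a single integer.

Initial component count: 1
Add (3,5): endpoints already in same component. Count unchanged: 1.
New component count: 1

Answer: 1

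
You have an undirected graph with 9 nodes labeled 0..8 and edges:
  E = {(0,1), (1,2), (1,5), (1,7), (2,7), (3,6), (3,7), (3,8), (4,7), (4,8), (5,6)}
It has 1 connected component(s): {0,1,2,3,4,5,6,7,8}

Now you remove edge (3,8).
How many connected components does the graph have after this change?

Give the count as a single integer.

Answer: 1

Derivation:
Initial component count: 1
Remove (3,8): not a bridge. Count unchanged: 1.
  After removal, components: {0,1,2,3,4,5,6,7,8}
New component count: 1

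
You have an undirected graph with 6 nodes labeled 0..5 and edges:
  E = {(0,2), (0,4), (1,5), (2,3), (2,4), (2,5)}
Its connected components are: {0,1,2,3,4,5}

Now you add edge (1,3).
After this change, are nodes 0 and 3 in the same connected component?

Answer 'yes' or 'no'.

Answer: yes

Derivation:
Initial components: {0,1,2,3,4,5}
Adding edge (1,3): both already in same component {0,1,2,3,4,5}. No change.
New components: {0,1,2,3,4,5}
Are 0 and 3 in the same component? yes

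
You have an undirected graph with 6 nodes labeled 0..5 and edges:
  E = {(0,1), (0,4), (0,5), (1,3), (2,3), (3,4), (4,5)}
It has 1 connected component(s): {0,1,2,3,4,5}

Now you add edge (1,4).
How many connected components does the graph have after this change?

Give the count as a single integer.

Answer: 1

Derivation:
Initial component count: 1
Add (1,4): endpoints already in same component. Count unchanged: 1.
New component count: 1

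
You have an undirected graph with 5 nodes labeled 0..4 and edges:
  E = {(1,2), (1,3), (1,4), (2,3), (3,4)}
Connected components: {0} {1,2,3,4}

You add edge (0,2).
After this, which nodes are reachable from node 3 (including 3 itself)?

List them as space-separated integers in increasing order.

Answer: 0 1 2 3 4

Derivation:
Before: nodes reachable from 3: {1,2,3,4}
Adding (0,2): merges 3's component with another. Reachability grows.
After: nodes reachable from 3: {0,1,2,3,4}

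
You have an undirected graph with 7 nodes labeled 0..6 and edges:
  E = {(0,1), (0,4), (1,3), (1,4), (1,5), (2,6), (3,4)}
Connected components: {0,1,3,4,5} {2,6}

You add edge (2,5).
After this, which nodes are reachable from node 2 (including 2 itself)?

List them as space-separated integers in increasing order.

Answer: 0 1 2 3 4 5 6

Derivation:
Before: nodes reachable from 2: {2,6}
Adding (2,5): merges 2's component with another. Reachability grows.
After: nodes reachable from 2: {0,1,2,3,4,5,6}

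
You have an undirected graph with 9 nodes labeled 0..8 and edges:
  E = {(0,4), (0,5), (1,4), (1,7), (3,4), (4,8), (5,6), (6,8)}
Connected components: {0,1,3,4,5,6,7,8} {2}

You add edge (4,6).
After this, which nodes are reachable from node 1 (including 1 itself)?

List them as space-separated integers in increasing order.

Before: nodes reachable from 1: {0,1,3,4,5,6,7,8}
Adding (4,6): both endpoints already in same component. Reachability from 1 unchanged.
After: nodes reachable from 1: {0,1,3,4,5,6,7,8}

Answer: 0 1 3 4 5 6 7 8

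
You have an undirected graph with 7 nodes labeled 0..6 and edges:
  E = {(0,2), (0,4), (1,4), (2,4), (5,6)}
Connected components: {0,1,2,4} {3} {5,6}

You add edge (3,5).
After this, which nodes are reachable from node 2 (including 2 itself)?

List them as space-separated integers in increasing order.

Before: nodes reachable from 2: {0,1,2,4}
Adding (3,5): merges two components, but neither contains 2. Reachability from 2 unchanged.
After: nodes reachable from 2: {0,1,2,4}

Answer: 0 1 2 4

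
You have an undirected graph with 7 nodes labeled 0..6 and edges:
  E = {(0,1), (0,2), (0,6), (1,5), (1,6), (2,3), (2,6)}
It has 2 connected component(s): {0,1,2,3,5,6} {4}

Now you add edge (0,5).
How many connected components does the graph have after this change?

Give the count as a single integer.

Initial component count: 2
Add (0,5): endpoints already in same component. Count unchanged: 2.
New component count: 2

Answer: 2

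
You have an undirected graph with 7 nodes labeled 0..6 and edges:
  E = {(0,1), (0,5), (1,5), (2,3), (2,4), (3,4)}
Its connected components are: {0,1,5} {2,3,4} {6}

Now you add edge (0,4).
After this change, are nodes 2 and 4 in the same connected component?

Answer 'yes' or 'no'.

Answer: yes

Derivation:
Initial components: {0,1,5} {2,3,4} {6}
Adding edge (0,4): merges {0,1,5} and {2,3,4}.
New components: {0,1,2,3,4,5} {6}
Are 2 and 4 in the same component? yes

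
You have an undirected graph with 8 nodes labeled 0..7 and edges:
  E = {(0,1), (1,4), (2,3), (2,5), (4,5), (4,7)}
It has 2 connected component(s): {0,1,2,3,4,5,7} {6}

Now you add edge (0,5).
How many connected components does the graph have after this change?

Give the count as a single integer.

Initial component count: 2
Add (0,5): endpoints already in same component. Count unchanged: 2.
New component count: 2

Answer: 2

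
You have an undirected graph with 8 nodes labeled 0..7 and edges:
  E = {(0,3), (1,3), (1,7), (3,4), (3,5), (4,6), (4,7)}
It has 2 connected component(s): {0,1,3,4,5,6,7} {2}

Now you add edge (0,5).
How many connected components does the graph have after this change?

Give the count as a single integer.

Answer: 2

Derivation:
Initial component count: 2
Add (0,5): endpoints already in same component. Count unchanged: 2.
New component count: 2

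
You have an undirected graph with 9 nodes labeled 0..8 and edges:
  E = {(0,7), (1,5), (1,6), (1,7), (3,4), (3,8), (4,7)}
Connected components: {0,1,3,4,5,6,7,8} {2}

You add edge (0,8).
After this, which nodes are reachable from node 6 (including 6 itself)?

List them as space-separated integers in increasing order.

Answer: 0 1 3 4 5 6 7 8

Derivation:
Before: nodes reachable from 6: {0,1,3,4,5,6,7,8}
Adding (0,8): both endpoints already in same component. Reachability from 6 unchanged.
After: nodes reachable from 6: {0,1,3,4,5,6,7,8}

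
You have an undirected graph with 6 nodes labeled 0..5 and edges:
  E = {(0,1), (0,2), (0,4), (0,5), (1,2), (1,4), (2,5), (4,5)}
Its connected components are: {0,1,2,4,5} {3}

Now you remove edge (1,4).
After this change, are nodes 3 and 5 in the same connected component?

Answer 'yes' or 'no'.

Answer: no

Derivation:
Initial components: {0,1,2,4,5} {3}
Removing edge (1,4): not a bridge — component count unchanged at 2.
New components: {0,1,2,4,5} {3}
Are 3 and 5 in the same component? no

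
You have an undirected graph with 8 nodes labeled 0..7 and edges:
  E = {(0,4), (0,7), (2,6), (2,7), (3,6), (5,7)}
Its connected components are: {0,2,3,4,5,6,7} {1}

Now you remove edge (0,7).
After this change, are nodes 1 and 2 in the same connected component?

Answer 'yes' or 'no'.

Initial components: {0,2,3,4,5,6,7} {1}
Removing edge (0,7): it was a bridge — component count 2 -> 3.
New components: {0,4} {1} {2,3,5,6,7}
Are 1 and 2 in the same component? no

Answer: no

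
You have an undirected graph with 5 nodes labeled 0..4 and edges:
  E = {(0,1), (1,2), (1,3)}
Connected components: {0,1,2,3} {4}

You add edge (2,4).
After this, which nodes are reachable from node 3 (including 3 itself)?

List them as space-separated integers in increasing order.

Answer: 0 1 2 3 4

Derivation:
Before: nodes reachable from 3: {0,1,2,3}
Adding (2,4): merges 3's component with another. Reachability grows.
After: nodes reachable from 3: {0,1,2,3,4}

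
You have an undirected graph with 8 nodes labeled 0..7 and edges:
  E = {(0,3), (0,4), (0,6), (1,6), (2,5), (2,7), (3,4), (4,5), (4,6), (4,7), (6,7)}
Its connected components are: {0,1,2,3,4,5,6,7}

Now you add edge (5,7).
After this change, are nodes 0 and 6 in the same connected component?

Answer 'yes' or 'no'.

Answer: yes

Derivation:
Initial components: {0,1,2,3,4,5,6,7}
Adding edge (5,7): both already in same component {0,1,2,3,4,5,6,7}. No change.
New components: {0,1,2,3,4,5,6,7}
Are 0 and 6 in the same component? yes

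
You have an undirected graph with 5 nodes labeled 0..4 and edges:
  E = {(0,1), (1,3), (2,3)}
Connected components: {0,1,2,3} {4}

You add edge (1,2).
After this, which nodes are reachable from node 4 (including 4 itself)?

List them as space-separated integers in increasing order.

Answer: 4

Derivation:
Before: nodes reachable from 4: {4}
Adding (1,2): both endpoints already in same component. Reachability from 4 unchanged.
After: nodes reachable from 4: {4}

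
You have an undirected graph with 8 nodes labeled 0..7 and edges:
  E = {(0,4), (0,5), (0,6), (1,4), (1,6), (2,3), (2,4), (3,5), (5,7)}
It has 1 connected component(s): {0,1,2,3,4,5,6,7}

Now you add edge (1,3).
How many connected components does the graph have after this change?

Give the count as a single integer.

Answer: 1

Derivation:
Initial component count: 1
Add (1,3): endpoints already in same component. Count unchanged: 1.
New component count: 1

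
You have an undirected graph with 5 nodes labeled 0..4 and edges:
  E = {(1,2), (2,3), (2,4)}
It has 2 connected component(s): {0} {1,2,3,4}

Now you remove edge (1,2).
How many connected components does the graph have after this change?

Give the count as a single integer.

Answer: 3

Derivation:
Initial component count: 2
Remove (1,2): it was a bridge. Count increases: 2 -> 3.
  After removal, components: {0} {1} {2,3,4}
New component count: 3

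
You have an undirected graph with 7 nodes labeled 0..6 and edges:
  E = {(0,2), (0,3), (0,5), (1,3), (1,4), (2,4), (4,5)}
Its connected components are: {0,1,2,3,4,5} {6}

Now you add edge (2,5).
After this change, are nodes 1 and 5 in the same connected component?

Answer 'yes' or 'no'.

Initial components: {0,1,2,3,4,5} {6}
Adding edge (2,5): both already in same component {0,1,2,3,4,5}. No change.
New components: {0,1,2,3,4,5} {6}
Are 1 and 5 in the same component? yes

Answer: yes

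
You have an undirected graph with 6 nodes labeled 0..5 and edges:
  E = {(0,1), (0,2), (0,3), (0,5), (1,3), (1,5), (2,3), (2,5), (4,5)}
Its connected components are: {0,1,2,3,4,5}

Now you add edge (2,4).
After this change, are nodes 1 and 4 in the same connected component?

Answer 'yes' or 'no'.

Answer: yes

Derivation:
Initial components: {0,1,2,3,4,5}
Adding edge (2,4): both already in same component {0,1,2,3,4,5}. No change.
New components: {0,1,2,3,4,5}
Are 1 and 4 in the same component? yes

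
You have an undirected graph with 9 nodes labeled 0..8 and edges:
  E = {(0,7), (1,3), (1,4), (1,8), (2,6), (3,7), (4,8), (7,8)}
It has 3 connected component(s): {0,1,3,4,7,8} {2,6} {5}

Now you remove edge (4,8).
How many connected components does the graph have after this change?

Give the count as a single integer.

Answer: 3

Derivation:
Initial component count: 3
Remove (4,8): not a bridge. Count unchanged: 3.
  After removal, components: {0,1,3,4,7,8} {2,6} {5}
New component count: 3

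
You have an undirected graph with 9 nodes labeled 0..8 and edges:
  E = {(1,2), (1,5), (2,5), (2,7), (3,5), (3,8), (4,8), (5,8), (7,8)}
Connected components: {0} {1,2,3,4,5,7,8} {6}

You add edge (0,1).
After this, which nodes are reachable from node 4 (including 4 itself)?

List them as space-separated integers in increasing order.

Before: nodes reachable from 4: {1,2,3,4,5,7,8}
Adding (0,1): merges 4's component with another. Reachability grows.
After: nodes reachable from 4: {0,1,2,3,4,5,7,8}

Answer: 0 1 2 3 4 5 7 8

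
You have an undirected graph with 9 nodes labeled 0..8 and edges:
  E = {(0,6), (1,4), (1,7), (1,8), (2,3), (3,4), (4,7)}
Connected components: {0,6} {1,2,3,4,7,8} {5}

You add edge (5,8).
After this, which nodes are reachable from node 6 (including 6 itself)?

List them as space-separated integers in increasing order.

Answer: 0 6

Derivation:
Before: nodes reachable from 6: {0,6}
Adding (5,8): merges two components, but neither contains 6. Reachability from 6 unchanged.
After: nodes reachable from 6: {0,6}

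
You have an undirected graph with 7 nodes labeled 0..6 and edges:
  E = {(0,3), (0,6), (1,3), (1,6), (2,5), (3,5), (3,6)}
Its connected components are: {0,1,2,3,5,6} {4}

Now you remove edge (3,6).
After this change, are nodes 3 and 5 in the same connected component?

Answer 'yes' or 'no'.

Answer: yes

Derivation:
Initial components: {0,1,2,3,5,6} {4}
Removing edge (3,6): not a bridge — component count unchanged at 2.
New components: {0,1,2,3,5,6} {4}
Are 3 and 5 in the same component? yes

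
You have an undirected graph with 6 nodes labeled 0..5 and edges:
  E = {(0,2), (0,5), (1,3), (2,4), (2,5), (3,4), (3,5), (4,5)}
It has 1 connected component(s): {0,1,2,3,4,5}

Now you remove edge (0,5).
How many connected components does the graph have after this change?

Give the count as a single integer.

Answer: 1

Derivation:
Initial component count: 1
Remove (0,5): not a bridge. Count unchanged: 1.
  After removal, components: {0,1,2,3,4,5}
New component count: 1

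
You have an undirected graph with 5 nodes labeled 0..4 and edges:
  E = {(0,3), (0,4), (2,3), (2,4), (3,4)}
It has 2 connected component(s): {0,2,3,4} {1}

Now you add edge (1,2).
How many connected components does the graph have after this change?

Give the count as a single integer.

Answer: 1

Derivation:
Initial component count: 2
Add (1,2): merges two components. Count decreases: 2 -> 1.
New component count: 1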